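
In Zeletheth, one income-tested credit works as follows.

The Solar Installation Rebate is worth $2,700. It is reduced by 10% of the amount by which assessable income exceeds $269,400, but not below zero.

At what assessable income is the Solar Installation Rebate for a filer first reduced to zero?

$296,400

The credit falls by 10% of each dollar above $269,400, so it reaches zero when the excess is $2,700 / 10% = $27,000: income = $269,400 + $27,000 = $296,400.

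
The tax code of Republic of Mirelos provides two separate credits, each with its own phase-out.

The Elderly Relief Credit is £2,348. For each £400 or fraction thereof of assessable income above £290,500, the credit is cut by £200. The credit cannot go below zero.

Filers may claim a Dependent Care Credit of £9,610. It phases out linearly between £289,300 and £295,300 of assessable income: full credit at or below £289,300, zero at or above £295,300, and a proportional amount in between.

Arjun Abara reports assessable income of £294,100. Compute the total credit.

£2,470

Elderly Relief Credit: income exceeds £290,500 by £3,600, which is 9 full-or-partial £400 increments; reduction = 9 × £200 = £1,800, leaving £548.
Dependent Care Credit: £294,100 is £4,800 into a £6,000 phase-out range, leaving 1,200/6,000 of the credit: £9,610 × 1,200/6,000 = £1,922.
Total: £548 + £1,922 = £2,470.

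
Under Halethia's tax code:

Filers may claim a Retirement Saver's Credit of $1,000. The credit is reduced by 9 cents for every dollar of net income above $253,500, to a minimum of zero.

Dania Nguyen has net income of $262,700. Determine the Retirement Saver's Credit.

$172

Retirement Saver's Credit: 9% of the $9,200 excess over $253,500 is $828; credit = $1,000 − $828 = $172.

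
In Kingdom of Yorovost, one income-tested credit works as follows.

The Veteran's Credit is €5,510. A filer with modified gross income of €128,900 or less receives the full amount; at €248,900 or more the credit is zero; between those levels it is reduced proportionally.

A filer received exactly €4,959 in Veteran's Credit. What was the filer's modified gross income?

€140,900

€4,959 is 4,959/5,510 of the full €5,510, so 551/5,510 of the €120,000 range has been used: income = €128,900 + €120,000 × 551/5,510 = €140,900.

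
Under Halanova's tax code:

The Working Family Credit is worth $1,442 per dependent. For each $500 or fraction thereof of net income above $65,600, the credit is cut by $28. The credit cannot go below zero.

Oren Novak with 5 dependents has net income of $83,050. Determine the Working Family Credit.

Working Family Credit: base = 5 × $1,442 = $7,210. income exceeds $65,600 by $17,450, which is 35 full-or-partial $500 increments; reduction = 35 × $28 = $980, leaving $6,230.

$6,230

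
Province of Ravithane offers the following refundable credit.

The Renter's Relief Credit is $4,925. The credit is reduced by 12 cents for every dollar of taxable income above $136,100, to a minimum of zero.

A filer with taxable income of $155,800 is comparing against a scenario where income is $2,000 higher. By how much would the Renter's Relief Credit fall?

At $155,800 — 12% of the $19,700 excess over $136,100 is $2,364; credit = $4,925 − $2,364 = $2,561.
At $157,800 — 12% of the $21,700 excess over $136,100 is $2,604; credit = $4,925 − $2,604 = $2,321.
Lost: $2,561 − $2,321 = $240.

$240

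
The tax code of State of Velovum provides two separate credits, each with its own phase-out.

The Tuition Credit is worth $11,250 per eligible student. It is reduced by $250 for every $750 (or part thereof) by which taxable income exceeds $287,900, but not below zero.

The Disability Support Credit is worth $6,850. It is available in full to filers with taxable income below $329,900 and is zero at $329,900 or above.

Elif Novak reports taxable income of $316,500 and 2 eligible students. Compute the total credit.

$19,600

Tuition Credit: base = 2 × $11,250 = $22,500. income exceeds $287,900 by $28,600, which is 39 full-or-partial $750 increments; reduction = 39 × $250 = $9,750, leaving $12,750.
Disability Support Credit: $316,500 is below the $329,900 cutoff, so the full $6,850 applies.
Total: $12,750 + $6,850 = $19,600.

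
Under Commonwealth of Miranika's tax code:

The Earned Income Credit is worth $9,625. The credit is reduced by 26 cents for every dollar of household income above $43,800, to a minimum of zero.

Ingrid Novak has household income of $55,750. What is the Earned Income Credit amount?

$6,518

Earned Income Credit: 26% of the $11,950 excess over $43,800 is $3,107; credit = $9,625 − $3,107 = $6,518.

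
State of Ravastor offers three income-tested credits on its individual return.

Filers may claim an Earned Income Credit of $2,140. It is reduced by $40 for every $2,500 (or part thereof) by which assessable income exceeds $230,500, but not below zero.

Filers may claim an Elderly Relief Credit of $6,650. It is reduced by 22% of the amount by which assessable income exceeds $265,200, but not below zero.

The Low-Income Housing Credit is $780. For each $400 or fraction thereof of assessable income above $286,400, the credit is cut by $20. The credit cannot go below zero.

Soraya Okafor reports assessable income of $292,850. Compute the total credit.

Earned Income Credit: income exceeds $230,500 by $62,350, which is 25 full-or-partial $2,500 increments; reduction = 25 × $40 = $1,000, leaving $1,140.
Elderly Relief Credit: 22% of the $27,650 excess over $265,200 is $6,083; credit = $6,650 − $6,083 = $567.
Low-Income Housing Credit: income exceeds $286,400 by $6,450, which is 17 full-or-partial $400 increments; reduction = 17 × $20 = $340, leaving $440.
Total: $1,140 + $567 + $440 = $2,147.

$2,147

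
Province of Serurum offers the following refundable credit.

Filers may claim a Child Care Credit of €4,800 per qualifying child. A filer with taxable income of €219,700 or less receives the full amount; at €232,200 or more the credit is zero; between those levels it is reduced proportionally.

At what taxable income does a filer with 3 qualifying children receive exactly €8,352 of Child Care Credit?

€224,950

Full credit = 3 × €4,800 = €14,400.
€8,352 is 8,352/14,400 of the full €14,400, so 6,048/14,400 of the €12,500 range has been used: income = €219,700 + €12,500 × 6,048/14,400 = €224,950.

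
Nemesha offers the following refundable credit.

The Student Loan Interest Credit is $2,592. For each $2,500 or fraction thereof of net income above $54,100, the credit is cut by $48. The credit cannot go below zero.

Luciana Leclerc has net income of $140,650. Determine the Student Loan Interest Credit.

$912

Student Loan Interest Credit: income exceeds $54,100 by $86,550, which is 35 full-or-partial $2,500 increments; reduction = 35 × $48 = $1,680, leaving $912.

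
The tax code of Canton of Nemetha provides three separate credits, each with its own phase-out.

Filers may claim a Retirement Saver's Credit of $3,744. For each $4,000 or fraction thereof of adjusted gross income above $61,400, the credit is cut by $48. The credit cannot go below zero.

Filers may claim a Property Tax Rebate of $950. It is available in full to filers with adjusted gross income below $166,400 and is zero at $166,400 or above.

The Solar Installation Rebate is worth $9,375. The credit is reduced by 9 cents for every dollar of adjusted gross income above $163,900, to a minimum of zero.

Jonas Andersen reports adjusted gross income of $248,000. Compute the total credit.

$3,294

Retirement Saver's Credit: income exceeds $61,400 by $186,600, which is 47 full-or-partial $4,000 increments; reduction = 47 × $48 = $2,256, leaving $1,488.
Property Tax Rebate: $248,000 meets or exceeds the $166,400 cutoff, so the credit is $0.
Solar Installation Rebate: 9% of the $84,100 excess over $163,900 is $7,569; credit = $9,375 − $7,569 = $1,806.
Total: $1,488 + $0 + $1,806 = $3,294.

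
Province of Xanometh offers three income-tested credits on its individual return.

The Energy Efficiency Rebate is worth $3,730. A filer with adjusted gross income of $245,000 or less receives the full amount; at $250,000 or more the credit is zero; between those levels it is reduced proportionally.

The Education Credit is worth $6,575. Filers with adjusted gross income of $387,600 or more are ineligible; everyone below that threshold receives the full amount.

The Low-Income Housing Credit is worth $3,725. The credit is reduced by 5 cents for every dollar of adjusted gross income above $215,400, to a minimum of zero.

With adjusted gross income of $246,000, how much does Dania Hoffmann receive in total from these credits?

$11,754

Energy Efficiency Rebate: $246,000 is $1,000 into a $5,000 phase-out range, leaving 4,000/5,000 of the credit: $3,730 × 4,000/5,000 = $2,984.
Education Credit: $246,000 is below the $387,600 cutoff, so the full $6,575 applies.
Low-Income Housing Credit: 5% of the $30,600 excess over $215,400 is $1,530; credit = $3,725 − $1,530 = $2,195.
Total: $2,984 + $6,575 + $2,195 = $11,754.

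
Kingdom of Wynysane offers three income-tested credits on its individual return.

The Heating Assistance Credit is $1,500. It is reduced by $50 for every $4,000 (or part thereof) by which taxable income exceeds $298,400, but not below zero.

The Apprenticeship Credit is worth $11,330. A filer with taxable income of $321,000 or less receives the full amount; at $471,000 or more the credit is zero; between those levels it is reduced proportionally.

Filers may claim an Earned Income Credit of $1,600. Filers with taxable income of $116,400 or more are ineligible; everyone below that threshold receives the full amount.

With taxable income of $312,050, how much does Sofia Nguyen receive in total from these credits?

Heating Assistance Credit: income exceeds $298,400 by $13,650, which is 4 full-or-partial $4,000 increments; reduction = 4 × $50 = $200, leaving $1,300.
Apprenticeship Credit: $312,050 is at or below the $321,000 threshold, so the full $11,330 applies.
Earned Income Credit: $312,050 meets or exceeds the $116,400 cutoff, so the credit is $0.
Total: $1,300 + $11,330 + $0 = $12,630.

$12,630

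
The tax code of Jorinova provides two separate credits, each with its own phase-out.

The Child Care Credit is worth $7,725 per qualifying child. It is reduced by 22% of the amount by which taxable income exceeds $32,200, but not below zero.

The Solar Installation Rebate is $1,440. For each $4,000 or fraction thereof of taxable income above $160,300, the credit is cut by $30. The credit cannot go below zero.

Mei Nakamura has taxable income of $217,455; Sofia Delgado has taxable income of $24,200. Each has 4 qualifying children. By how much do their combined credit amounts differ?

$31,350

Mei ($217,455): Child Care Credit: base = 4 × $7,725 = $30,900. 22% of the $185,255 excess over $32,200 is $40,756.10 ≥ base, so the credit is $0. Solar Installation Rebate: income exceeds $160,300 by $57,155, which is 15 full-or-partial $4,000 increments; reduction = 15 × $30 = $450, leaving $990. total $0 + $990 = $990
Sofia ($24,200): Child Care Credit: base = 4 × $7,725 = $30,900. $24,200 is at or below the $32,200 threshold, so the full $30,900 applies. Solar Installation Rebate: $24,200 is at or below the $160,300 threshold, so the full $1,440 applies. total $30,900 + $1,440 = $32,340
Difference: |$990 − $32,340| = $31,350.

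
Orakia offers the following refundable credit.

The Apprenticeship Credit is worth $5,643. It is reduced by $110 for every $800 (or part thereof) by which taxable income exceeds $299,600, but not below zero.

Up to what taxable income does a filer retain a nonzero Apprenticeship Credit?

After 51 increments the reduction is 51 × $110 = $5,610, leaving $33; one more increment wipes it out. Increment 51 ends at excess 51 × $800 = $40,800, so the highest qualifying income is $299,600 + $40,800 = $340,400.

$340,400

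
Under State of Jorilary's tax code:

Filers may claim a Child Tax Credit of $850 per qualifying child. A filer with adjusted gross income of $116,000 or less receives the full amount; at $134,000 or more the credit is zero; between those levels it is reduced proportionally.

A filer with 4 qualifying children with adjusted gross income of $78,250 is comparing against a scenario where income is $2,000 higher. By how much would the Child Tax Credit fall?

$0

At $78,250 — base = 4 × $850 = $3,400. $78,250 is at or below the $116,000 threshold, so the full $3,400 applies.
At $80,250 — base = 4 × $850 = $3,400. $80,250 is at or below the $116,000 threshold, so the full $3,400 applies.
Lost: $3,400 − $3,400 = $0.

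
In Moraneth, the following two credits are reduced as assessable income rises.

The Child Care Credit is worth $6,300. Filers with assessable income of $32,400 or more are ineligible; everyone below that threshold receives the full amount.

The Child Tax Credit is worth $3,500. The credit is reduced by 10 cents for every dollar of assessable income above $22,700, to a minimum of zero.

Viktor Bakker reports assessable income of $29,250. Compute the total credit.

$9,145

Child Care Credit: $29,250 is below the $32,400 cutoff, so the full $6,300 applies.
Child Tax Credit: 10% of the $6,550 excess over $22,700 is $655; credit = $3,500 − $655 = $2,845.
Total: $6,300 + $2,845 = $9,145.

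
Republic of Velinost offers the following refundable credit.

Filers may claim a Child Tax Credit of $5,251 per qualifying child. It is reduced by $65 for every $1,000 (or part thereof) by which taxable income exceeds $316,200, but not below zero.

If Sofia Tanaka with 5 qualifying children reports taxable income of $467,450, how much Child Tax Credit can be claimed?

$16,375

Child Tax Credit: base = 5 × $5,251 = $26,255. income exceeds $316,200 by $151,250, which is 152 full-or-partial $1,000 increments; reduction = 152 × $65 = $9,880, leaving $16,375.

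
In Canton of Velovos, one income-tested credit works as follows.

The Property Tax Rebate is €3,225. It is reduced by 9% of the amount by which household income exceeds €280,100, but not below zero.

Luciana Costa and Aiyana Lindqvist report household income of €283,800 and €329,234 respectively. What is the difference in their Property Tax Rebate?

€2,892

Luciana (€283,800): Property Tax Rebate: 9% of the €3,700 excess over €280,100 is €333; credit = €3,225 − €333 = €2,892.
Aiyana (€329,234): Property Tax Rebate: 9% of the €49,134 excess over €280,100 is €4,422.06 ≥ base, so the credit is €0.
Difference: |€2,892 − €0| = €2,892.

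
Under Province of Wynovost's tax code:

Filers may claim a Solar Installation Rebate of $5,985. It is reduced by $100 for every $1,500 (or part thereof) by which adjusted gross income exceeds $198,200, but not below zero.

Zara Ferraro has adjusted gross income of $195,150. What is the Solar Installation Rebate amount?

Solar Installation Rebate: $195,150 is at or below the $198,200 threshold, so the full $5,985 applies.

$5,985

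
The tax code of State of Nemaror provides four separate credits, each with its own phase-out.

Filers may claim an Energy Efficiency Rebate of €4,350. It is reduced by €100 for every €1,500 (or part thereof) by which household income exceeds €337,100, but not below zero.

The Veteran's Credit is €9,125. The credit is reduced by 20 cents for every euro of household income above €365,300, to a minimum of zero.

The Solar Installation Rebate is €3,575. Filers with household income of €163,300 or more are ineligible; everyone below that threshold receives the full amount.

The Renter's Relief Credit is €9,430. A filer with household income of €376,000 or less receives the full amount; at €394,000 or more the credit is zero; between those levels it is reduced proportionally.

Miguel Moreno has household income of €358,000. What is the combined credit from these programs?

Energy Efficiency Rebate: income exceeds €337,100 by €20,900, which is 14 full-or-partial €1,500 increments; reduction = 14 × €100 = €1,400, leaving €2,950.
Veteran's Credit: €358,000 is at or below the €365,300 threshold, so the full €9,125 applies.
Solar Installation Rebate: €358,000 meets or exceeds the €163,300 cutoff, so the credit is €0.
Renter's Relief Credit: €358,000 is at or below the €376,000 threshold, so the full €9,430 applies.
Total: €2,950 + €9,125 + €0 + €9,430 = €21,505.

€21,505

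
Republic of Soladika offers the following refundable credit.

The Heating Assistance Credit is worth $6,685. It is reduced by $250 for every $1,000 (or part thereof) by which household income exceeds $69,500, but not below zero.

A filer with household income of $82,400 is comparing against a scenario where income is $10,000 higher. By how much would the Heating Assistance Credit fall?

$2,500

At $82,400 — income exceeds $69,500 by $12,900, which is 13 full-or-partial $1,000 increments; reduction = 13 × $250 = $3,250, leaving $3,435.
At $92,400 — income exceeds $69,500 by $22,900, which is 23 full-or-partial $1,000 increments; reduction = 23 × $250 = $5,750, leaving $935.
Lost: $3,435 − $935 = $2,500.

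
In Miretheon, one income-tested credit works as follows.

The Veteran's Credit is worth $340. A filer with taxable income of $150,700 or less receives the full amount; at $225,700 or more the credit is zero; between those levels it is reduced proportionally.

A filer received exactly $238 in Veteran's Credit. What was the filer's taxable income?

$238 is 238/340 of the full $340, so 102/340 of the $75,000 range has been used: income = $150,700 + $75,000 × 102/340 = $173,200.

$173,200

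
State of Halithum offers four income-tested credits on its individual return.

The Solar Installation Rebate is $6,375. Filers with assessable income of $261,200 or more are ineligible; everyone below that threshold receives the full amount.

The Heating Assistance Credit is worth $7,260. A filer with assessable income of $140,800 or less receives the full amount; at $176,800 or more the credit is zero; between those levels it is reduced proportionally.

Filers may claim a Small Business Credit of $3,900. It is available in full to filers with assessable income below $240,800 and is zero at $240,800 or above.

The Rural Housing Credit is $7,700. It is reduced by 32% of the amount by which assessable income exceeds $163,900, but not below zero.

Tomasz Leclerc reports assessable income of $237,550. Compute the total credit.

Solar Installation Rebate: $237,550 is below the $261,200 cutoff, so the full $6,375 applies.
Heating Assistance Credit: $237,550 is at or above $176,800, so the credit is $0.
Small Business Credit: $237,550 is below the $240,800 cutoff, so the full $3,900 applies.
Rural Housing Credit: 32% of the $73,650 excess over $163,900 is $23,568 ≥ base, so the credit is $0.
Total: $6,375 + $0 + $3,900 + $0 = $10,275.

$10,275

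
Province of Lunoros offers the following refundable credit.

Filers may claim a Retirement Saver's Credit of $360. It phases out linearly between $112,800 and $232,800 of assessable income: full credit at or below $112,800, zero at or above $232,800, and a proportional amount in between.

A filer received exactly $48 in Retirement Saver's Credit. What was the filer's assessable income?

$48 is 48/360 of the full $360, so 312/360 of the $120,000 range has been used: income = $112,800 + $120,000 × 312/360 = $216,800.

$216,800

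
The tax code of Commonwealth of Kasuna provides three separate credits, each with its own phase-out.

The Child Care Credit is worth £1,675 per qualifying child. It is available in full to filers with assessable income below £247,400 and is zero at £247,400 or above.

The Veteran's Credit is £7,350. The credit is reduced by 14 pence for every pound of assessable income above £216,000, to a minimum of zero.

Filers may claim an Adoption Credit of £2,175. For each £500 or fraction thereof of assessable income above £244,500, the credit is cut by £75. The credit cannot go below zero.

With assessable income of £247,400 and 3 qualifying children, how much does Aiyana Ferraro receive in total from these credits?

Child Care Credit: base = 3 × £1,675 = £5,025. £247,400 meets or exceeds the £247,400 cutoff, so the credit is £0.
Veteran's Credit: 14% of the £31,400 excess over £216,000 is £4,396; credit = £7,350 − £4,396 = £2,954.
Adoption Credit: income exceeds £244,500 by £2,900, which is 6 full-or-partial £500 increments; reduction = 6 × £75 = £450, leaving £1,725.
Total: £0 + £2,954 + £1,725 = £4,679.

£4,679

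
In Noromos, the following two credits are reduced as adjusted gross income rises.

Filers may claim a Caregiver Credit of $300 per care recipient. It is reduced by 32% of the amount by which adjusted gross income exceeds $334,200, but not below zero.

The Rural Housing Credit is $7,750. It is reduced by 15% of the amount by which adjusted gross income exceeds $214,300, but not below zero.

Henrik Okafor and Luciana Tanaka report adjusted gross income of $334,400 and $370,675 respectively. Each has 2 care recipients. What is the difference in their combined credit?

Henrik ($334,400): Caregiver Credit: base = 2 × $300 = $600. 32% of the $200 excess over $334,200 is $64; credit = $600 − $64 = $536. Rural Housing Credit: 15% of the $120,100 excess over $214,300 is $18,015 ≥ base, so the credit is $0. total $536 + $0 = $536
Luciana ($370,675): Caregiver Credit: base = 2 × $300 = $600. 32% of the $36,475 excess over $334,200 is $11,672 ≥ base, so the credit is $0. Rural Housing Credit: 15% of the $156,375 excess over $214,300 is $23,456.25 ≥ base, so the credit is $0. total $0 + $0 = $0
Difference: |$536 − $0| = $536.

$536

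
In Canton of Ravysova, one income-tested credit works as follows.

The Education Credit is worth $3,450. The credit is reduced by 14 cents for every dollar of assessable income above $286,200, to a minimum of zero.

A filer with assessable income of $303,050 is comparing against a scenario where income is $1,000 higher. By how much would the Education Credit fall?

At $303,050 — 14% of the $16,850 excess over $286,200 is $2,359; credit = $3,450 − $2,359 = $1,091.
At $304,050 — 14% of the $17,850 excess over $286,200 is $2,499; credit = $3,450 − $2,499 = $951.
Lost: $1,091 − $951 = $140.

$140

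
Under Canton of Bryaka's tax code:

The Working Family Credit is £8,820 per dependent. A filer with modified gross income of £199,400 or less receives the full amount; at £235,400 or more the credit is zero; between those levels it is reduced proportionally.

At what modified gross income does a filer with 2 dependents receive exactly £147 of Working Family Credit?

Full credit = 2 × £8,820 = £17,640.
£147 is 147/17,640 of the full £17,640, so 17,493/17,640 of the £36,000 range has been used: income = £199,400 + £36,000 × 17,493/17,640 = £235,100.

£235,100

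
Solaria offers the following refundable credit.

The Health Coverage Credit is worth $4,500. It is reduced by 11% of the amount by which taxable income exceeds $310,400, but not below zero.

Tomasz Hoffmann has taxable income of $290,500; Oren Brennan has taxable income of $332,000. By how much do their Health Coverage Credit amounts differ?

Tomasz ($290,500): Health Coverage Credit: $290,500 is at or below the $310,400 threshold, so the full $4,500 applies.
Oren ($332,000): Health Coverage Credit: 11% of the $21,600 excess over $310,400 is $2,376; credit = $4,500 − $2,376 = $2,124.
Difference: |$4,500 − $2,124| = $2,376.

$2,376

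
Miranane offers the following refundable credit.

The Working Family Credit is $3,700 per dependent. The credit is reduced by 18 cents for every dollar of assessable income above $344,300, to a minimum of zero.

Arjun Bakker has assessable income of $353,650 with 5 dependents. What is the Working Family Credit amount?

Working Family Credit: base = 5 × $3,700 = $18,500. 18% of the $9,350 excess over $344,300 is $1,683; credit = $18,500 − $1,683 = $16,817.

$16,817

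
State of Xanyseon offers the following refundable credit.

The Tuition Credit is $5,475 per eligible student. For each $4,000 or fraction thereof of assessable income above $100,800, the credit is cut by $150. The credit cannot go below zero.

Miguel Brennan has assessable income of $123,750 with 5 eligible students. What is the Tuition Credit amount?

Tuition Credit: base = 5 × $5,475 = $27,375. income exceeds $100,800 by $22,950, which is 6 full-or-partial $4,000 increments; reduction = 6 × $150 = $900, leaving $26,475.

$26,475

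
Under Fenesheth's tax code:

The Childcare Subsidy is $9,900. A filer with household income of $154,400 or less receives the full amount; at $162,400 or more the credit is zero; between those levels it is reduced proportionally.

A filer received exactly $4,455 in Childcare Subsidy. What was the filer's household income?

$158,800

$4,455 is 4,455/9,900 of the full $9,900, so 5,445/9,900 of the $8,000 range has been used: income = $154,400 + $8,000 × 5,445/9,900 = $158,800.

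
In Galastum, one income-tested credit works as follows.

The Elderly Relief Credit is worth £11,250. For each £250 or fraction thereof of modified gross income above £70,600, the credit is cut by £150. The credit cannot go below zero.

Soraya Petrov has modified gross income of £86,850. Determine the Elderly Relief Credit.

Elderly Relief Credit: income exceeds £70,600 by £16,250, which is 65 full-or-partial £250 increments; reduction = 65 × £150 = £9,750, leaving £1,500.

£1,500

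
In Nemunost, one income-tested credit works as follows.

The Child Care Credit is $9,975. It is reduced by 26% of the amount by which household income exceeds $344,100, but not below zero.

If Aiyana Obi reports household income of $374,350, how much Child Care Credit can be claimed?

$2,110

Child Care Credit: 26% of the $30,250 excess over $344,100 is $7,865; credit = $9,975 − $7,865 = $2,110.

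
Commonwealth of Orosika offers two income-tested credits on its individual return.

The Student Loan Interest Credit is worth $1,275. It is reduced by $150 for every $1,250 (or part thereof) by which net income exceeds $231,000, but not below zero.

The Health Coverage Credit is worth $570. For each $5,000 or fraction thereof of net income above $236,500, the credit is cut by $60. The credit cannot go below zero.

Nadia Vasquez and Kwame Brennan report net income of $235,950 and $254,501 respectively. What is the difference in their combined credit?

Nadia ($235,950): Student Loan Interest Credit: income exceeds $231,000 by $4,950, which is 4 full-or-partial $1,250 increments; reduction = 4 × $150 = $600, leaving $675. Health Coverage Credit: $235,950 is at or below the $236,500 threshold, so the full $570 applies. total $675 + $570 = $1,245
Kwame ($254,501): Student Loan Interest Credit: income exceeds $231,000 by $23,501 → 19 increments × $150 = $2,850 ≥ base, so the credit is $0. Health Coverage Credit: income exceeds $236,500 by $18,001, which is 4 full-or-partial $5,000 increments; reduction = 4 × $60 = $240, leaving $330. total $0 + $330 = $330
Difference: |$1,245 − $330| = $915.

$915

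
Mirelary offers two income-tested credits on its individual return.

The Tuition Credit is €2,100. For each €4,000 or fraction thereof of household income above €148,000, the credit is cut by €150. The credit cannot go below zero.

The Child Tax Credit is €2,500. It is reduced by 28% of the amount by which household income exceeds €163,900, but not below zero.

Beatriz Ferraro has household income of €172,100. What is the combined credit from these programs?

Tuition Credit: income exceeds €148,000 by €24,100, which is 7 full-or-partial €4,000 increments; reduction = 7 × €150 = €1,050, leaving €1,050.
Child Tax Credit: 28% of the €8,200 excess over €163,900 is €2,296; credit = €2,500 − €2,296 = €204.
Total: €1,050 + €204 = €1,254.

€1,254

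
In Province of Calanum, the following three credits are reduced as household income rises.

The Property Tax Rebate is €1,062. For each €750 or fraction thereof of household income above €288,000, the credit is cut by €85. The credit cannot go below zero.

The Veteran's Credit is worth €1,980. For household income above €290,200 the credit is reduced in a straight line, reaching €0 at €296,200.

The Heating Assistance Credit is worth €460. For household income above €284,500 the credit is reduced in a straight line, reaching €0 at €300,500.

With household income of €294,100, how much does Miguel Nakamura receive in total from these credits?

Property Tax Rebate: income exceeds €288,000 by €6,100, which is 9 full-or-partial €750 increments; reduction = 9 × €85 = €765, leaving €297.
Veteran's Credit: €294,100 is €3,900 into a €6,000 phase-out range, leaving 2,100/6,000 of the credit: €1,980 × 2,100/6,000 = €693.
Heating Assistance Credit: €294,100 is €9,600 into a €16,000 phase-out range, leaving 6,400/16,000 of the credit: €460 × 6,400/16,000 = €184.
Total: €297 + €693 + €184 = €1,174.

€1,174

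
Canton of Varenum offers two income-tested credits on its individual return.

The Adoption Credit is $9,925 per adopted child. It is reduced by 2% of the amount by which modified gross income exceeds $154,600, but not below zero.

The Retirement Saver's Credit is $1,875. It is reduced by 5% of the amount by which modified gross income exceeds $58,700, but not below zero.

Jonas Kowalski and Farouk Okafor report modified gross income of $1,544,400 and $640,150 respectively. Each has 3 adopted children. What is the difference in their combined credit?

Jonas ($1,544,400): Adoption Credit: base = 3 × $9,925 = $29,775. 2% of the $1,389,800 excess over $154,600 is $27,796; credit = $29,775 − $27,796 = $1,979. Retirement Saver's Credit: 5% of the $1,485,700 excess over $58,700 is $74,285 ≥ base, so the credit is $0. total $1,979 + $0 = $1,979
Farouk ($640,150): Adoption Credit: base = 3 × $9,925 = $29,775. 2% of the $485,550 excess over $154,600 is $9,711; credit = $29,775 − $9,711 = $20,064. Retirement Saver's Credit: 5% of the $581,450 excess over $58,700 is $29,072.50 ≥ base, so the credit is $0. total $20,064 + $0 = $20,064
Difference: |$1,979 − $20,064| = $18,085.

$18,085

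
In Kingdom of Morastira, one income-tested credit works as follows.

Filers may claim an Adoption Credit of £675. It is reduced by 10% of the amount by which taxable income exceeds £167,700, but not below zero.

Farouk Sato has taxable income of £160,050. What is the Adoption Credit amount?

Adoption Credit: £160,050 is at or below the £167,700 threshold, so the full £675 applies.

£675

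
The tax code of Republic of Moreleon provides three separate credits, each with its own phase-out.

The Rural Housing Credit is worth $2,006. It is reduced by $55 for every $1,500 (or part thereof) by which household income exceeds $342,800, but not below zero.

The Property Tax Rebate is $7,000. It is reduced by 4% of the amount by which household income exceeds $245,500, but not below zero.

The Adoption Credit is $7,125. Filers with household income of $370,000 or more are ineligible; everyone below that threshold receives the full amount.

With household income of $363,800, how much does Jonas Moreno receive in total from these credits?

Rural Housing Credit: income exceeds $342,800 by $21,000, which is 14 full-or-partial $1,500 increments; reduction = 14 × $55 = $770, leaving $1,236.
Property Tax Rebate: 4% of the $118,300 excess over $245,500 is $4,732; credit = $7,000 − $4,732 = $2,268.
Adoption Credit: $363,800 is below the $370,000 cutoff, so the full $7,125 applies.
Total: $1,236 + $2,268 + $7,125 = $10,629.

$10,629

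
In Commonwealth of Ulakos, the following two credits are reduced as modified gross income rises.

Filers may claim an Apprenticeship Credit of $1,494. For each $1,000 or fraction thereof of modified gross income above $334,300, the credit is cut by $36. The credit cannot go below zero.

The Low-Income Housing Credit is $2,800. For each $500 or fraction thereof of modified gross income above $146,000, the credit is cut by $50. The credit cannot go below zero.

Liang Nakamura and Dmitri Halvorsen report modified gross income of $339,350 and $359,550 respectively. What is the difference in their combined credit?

$720

Liang ($339,350): Apprenticeship Credit: income exceeds $334,300 by $5,050, which is 6 full-or-partial $1,000 increments; reduction = 6 × $36 = $216, leaving $1,278. Low-Income Housing Credit: income exceeds $146,000 by $193,350 → 387 increments × $50 = $19,350 ≥ base, so the credit is $0. total $1,278 + $0 = $1,278
Dmitri ($359,550): Apprenticeship Credit: income exceeds $334,300 by $25,250, which is 26 full-or-partial $1,000 increments; reduction = 26 × $36 = $936, leaving $558. Low-Income Housing Credit: income exceeds $146,000 by $213,550 → 428 increments × $50 = $21,400 ≥ base, so the credit is $0. total $558 + $0 = $558
Difference: |$1,278 − $558| = $720.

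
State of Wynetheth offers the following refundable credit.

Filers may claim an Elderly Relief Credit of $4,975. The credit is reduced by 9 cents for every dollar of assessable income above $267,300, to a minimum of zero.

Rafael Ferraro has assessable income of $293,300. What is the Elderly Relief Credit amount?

Elderly Relief Credit: 9% of the $26,000 excess over $267,300 is $2,340; credit = $4,975 − $2,340 = $2,635.

$2,635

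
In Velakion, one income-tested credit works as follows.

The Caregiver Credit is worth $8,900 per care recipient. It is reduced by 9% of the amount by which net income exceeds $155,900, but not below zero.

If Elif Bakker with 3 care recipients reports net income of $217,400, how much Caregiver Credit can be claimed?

Caregiver Credit: base = 3 × $8,900 = $26,700. 9% of the $61,500 excess over $155,900 is $5,535; credit = $26,700 − $5,535 = $21,165.

$21,165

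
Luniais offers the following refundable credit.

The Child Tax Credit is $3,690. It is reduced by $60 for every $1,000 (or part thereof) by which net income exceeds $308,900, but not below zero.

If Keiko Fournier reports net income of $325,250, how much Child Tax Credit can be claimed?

$2,670

Child Tax Credit: income exceeds $308,900 by $16,350, which is 17 full-or-partial $1,000 increments; reduction = 17 × $60 = $1,020, leaving $2,670.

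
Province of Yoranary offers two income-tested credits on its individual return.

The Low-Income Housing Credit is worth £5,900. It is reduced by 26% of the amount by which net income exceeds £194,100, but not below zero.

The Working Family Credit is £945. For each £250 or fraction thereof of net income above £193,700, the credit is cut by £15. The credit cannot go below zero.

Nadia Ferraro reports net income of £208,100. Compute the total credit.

£2,335

Low-Income Housing Credit: 26% of the £14,000 excess over £194,100 is £3,640; credit = £5,900 − £3,640 = £2,260.
Working Family Credit: income exceeds £193,700 by £14,400, which is 58 full-or-partial £250 increments; reduction = 58 × £15 = £870, leaving £75.
Total: £2,260 + £75 = £2,335.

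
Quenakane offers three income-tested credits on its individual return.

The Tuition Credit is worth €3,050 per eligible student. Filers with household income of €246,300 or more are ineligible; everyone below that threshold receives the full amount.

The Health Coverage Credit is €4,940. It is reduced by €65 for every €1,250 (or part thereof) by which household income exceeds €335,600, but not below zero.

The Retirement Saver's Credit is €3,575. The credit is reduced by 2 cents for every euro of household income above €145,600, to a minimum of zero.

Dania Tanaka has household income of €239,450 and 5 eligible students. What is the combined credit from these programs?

Tuition Credit: base = 5 × €3,050 = €15,250. €239,450 is below the €246,300 cutoff, so the full €15,250 applies.
Health Coverage Credit: €239,450 is at or below the €335,600 threshold, so the full €4,940 applies.
Retirement Saver's Credit: 2% of the €93,850 excess over €145,600 is €1,877; credit = €3,575 − €1,877 = €1,698.
Total: €15,250 + €4,940 + €1,698 = €21,888.

€21,888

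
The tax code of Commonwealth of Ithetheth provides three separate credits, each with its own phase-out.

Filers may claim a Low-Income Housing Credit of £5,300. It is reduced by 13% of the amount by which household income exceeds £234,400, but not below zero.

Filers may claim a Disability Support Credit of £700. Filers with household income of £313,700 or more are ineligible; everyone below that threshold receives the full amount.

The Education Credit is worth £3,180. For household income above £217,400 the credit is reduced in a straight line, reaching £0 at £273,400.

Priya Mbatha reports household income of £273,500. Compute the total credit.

Low-Income Housing Credit: 13% of the £39,100 excess over £234,400 is £5,083; credit = £5,300 − £5,083 = £217.
Disability Support Credit: £273,500 is below the £313,700 cutoff, so the full £700 applies.
Education Credit: £273,500 is at or above £273,400, so the credit is £0.
Total: £217 + £700 + £0 = £917.

£917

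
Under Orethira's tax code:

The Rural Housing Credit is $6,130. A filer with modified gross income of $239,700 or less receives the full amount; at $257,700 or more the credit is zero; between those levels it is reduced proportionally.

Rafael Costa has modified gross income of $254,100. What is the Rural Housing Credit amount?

Rural Housing Credit: $254,100 is $14,400 into a $18,000 phase-out range, leaving 3,600/18,000 of the credit: $6,130 × 3,600/18,000 = $1,226.

$1,226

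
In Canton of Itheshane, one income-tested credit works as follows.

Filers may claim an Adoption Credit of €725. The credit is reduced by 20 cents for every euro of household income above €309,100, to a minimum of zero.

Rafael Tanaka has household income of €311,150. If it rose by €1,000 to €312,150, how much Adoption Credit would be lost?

€200

At €311,150 — 20% of the €2,050 excess over €309,100 is €410; credit = €725 − €410 = €315.
At €312,150 — 20% of the €3,050 excess over €309,100 is €610; credit = €725 − €610 = €115.
Lost: €315 − €115 = €200.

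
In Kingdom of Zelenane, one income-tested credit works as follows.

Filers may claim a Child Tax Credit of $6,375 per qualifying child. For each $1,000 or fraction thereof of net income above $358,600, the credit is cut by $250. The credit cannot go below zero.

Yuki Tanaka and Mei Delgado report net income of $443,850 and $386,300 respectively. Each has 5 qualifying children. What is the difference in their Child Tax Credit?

$14,500

Yuki ($443,850): Child Tax Credit: base = 5 × $6,375 = $31,875. income exceeds $358,600 by $85,250, which is 86 full-or-partial $1,000 increments; reduction = 86 × $250 = $21,500, leaving $10,375.
Mei ($386,300): Child Tax Credit: base = 5 × $6,375 = $31,875. income exceeds $358,600 by $27,700, which is 28 full-or-partial $1,000 increments; reduction = 28 × $250 = $7,000, leaving $24,875.
Difference: |$10,375 − $24,875| = $14,500.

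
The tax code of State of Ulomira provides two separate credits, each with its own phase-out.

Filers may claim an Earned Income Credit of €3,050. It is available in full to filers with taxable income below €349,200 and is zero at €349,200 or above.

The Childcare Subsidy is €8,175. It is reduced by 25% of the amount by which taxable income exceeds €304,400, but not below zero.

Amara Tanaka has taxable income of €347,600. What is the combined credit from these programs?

Earned Income Credit: €347,600 is below the €349,200 cutoff, so the full €3,050 applies.
Childcare Subsidy: 25% of the €43,200 excess over €304,400 is €10,800 ≥ base, so the credit is €0.
Total: €3,050 + €0 = €3,050.

€3,050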